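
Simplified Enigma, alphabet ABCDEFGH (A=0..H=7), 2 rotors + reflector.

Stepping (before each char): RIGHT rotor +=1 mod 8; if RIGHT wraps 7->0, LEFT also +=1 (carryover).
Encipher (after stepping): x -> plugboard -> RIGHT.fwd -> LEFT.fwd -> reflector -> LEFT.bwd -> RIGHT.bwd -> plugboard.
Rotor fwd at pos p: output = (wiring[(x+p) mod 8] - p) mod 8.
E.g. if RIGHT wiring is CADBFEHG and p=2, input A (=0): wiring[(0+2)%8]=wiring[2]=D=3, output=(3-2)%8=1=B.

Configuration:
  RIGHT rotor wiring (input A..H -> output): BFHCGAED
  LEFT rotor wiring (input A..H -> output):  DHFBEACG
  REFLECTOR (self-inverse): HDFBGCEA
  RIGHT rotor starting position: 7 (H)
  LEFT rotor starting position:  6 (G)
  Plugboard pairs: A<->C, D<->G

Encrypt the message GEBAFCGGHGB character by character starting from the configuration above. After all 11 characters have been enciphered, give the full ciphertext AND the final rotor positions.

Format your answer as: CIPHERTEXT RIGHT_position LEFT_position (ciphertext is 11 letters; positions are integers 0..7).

Char 1 ('G'): step: R->0, L->7 (L advanced); G->plug->D->R->C->L->A->refl->H->L'->A->R'->F->plug->F
Char 2 ('E'): step: R->1, L=7; E->plug->E->R->H->L->D->refl->B->L'->G->R'->B->plug->B
Char 3 ('B'): step: R->2, L=7; B->plug->B->R->A->L->H->refl->A->L'->C->R'->E->plug->E
Char 4 ('A'): step: R->3, L=7; A->plug->C->R->F->L->F->refl->C->L'->E->R'->H->plug->H
Char 5 ('F'): step: R->4, L=7; F->plug->F->R->B->L->E->refl->G->L'->D->R'->G->plug->D
Char 6 ('C'): step: R->5, L=7; C->plug->A->R->D->L->G->refl->E->L'->B->R'->H->plug->H
Char 7 ('G'): step: R->6, L=7; G->plug->D->R->H->L->D->refl->B->L'->G->R'->A->plug->C
Char 8 ('G'): step: R->7, L=7; G->plug->D->R->A->L->H->refl->A->L'->C->R'->B->plug->B
Char 9 ('H'): step: R->0, L->0 (L advanced); H->plug->H->R->D->L->B->refl->D->L'->A->R'->F->plug->F
Char 10 ('G'): step: R->1, L=0; G->plug->D->R->F->L->A->refl->H->L'->B->R'->C->plug->A
Char 11 ('B'): step: R->2, L=0; B->plug->B->R->A->L->D->refl->B->L'->D->R'->H->plug->H
Final: ciphertext=FBEHDHCBFAH, RIGHT=2, LEFT=0

Answer: FBEHDHCBFAH 2 0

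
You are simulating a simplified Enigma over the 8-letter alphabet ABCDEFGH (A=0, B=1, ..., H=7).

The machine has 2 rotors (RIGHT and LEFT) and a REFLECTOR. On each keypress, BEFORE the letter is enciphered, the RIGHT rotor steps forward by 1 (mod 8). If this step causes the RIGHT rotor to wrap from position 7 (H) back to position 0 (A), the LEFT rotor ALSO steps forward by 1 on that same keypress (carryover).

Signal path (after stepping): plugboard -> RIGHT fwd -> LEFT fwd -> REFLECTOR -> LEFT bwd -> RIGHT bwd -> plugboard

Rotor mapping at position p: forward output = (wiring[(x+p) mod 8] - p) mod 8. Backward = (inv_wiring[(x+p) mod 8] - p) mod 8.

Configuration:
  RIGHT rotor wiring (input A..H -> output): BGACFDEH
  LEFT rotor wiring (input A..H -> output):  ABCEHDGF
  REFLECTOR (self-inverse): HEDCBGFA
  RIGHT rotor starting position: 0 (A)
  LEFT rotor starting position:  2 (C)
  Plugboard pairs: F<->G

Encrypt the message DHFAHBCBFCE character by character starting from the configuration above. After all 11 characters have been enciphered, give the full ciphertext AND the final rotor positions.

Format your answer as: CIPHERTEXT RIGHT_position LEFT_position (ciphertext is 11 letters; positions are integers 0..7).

Char 1 ('D'): step: R->1, L=2; D->plug->D->R->E->L->E->refl->B->L'->D->R'->F->plug->G
Char 2 ('H'): step: R->2, L=2; H->plug->H->R->E->L->E->refl->B->L'->D->R'->C->plug->C
Char 3 ('F'): step: R->3, L=2; F->plug->G->R->D->L->B->refl->E->L'->E->R'->E->plug->E
Char 4 ('A'): step: R->4, L=2; A->plug->A->R->B->L->C->refl->D->L'->F->R'->E->plug->E
Char 5 ('H'): step: R->5, L=2; H->plug->H->R->A->L->A->refl->H->L'->H->R'->B->plug->B
Char 6 ('B'): step: R->6, L=2; B->plug->B->R->B->L->C->refl->D->L'->F->R'->H->plug->H
Char 7 ('C'): step: R->7, L=2; C->plug->C->R->H->L->H->refl->A->L'->A->R'->A->plug->A
Char 8 ('B'): step: R->0, L->3 (L advanced); B->plug->B->R->G->L->G->refl->F->L'->F->R'->E->plug->E
Char 9 ('F'): step: R->1, L=3; F->plug->G->R->G->L->G->refl->F->L'->F->R'->A->plug->A
Char 10 ('C'): step: R->2, L=3; C->plug->C->R->D->L->D->refl->C->L'->E->R'->H->plug->H
Char 11 ('E'): step: R->3, L=3; E->plug->E->R->E->L->C->refl->D->L'->D->R'->G->plug->F
Final: ciphertext=GCEEBHAEAHF, RIGHT=3, LEFT=3

Answer: GCEEBHAEAHF 3 3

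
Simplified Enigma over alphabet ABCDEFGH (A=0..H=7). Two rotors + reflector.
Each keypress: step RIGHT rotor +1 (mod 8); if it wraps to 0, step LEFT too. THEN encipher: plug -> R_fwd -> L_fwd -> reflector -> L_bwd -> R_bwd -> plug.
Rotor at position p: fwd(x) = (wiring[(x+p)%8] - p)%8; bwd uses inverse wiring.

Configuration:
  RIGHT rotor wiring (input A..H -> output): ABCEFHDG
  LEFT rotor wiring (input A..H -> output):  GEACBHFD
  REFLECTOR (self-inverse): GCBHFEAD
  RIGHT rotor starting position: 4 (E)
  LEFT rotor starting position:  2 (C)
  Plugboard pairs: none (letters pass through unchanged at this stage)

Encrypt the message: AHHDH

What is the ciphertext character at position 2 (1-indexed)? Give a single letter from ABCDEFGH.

Char 1 ('A'): step: R->5, L=2; A->plug->A->R->C->L->H->refl->D->L'->E->R'->E->plug->E
Char 2 ('H'): step: R->6, L=2; H->plug->H->R->B->L->A->refl->G->L'->A->R'->B->plug->B

B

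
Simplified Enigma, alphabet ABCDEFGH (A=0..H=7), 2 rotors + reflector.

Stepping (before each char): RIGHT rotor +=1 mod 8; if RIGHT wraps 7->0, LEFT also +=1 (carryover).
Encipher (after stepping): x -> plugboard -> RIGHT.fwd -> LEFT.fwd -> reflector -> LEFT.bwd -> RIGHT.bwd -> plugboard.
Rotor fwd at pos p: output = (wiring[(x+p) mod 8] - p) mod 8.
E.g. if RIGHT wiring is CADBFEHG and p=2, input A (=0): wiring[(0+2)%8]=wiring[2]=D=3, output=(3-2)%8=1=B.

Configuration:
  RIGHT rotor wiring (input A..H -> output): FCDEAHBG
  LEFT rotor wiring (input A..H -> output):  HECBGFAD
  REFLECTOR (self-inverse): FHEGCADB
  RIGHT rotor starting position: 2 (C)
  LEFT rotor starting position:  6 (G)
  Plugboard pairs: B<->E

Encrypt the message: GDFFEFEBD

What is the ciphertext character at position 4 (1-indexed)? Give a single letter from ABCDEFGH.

Char 1 ('G'): step: R->3, L=6; G->plug->G->R->H->L->H->refl->B->L'->C->R'->F->plug->F
Char 2 ('D'): step: R->4, L=6; D->plug->D->R->C->L->B->refl->H->L'->H->R'->G->plug->G
Char 3 ('F'): step: R->5, L=6; F->plug->F->R->G->L->A->refl->F->L'->B->R'->C->plug->C
Char 4 ('F'): step: R->6, L=6; F->plug->F->R->G->L->A->refl->F->L'->B->R'->H->plug->H

H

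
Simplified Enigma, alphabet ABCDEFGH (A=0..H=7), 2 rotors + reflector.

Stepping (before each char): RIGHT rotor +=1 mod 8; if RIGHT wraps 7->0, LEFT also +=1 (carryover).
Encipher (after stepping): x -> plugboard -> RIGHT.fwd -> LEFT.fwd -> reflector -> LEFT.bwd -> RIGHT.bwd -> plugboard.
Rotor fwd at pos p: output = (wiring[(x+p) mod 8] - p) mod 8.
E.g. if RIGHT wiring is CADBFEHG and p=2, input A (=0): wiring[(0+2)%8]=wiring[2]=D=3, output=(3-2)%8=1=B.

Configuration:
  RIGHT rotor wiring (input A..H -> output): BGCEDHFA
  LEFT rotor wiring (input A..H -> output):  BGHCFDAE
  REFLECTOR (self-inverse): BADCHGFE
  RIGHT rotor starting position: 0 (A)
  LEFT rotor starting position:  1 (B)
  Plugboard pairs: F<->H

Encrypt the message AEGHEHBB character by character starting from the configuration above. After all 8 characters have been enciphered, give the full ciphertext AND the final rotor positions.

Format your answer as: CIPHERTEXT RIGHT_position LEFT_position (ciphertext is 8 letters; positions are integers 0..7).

Char 1 ('A'): step: R->1, L=1; A->plug->A->R->F->L->H->refl->E->L'->D->R'->C->plug->C
Char 2 ('E'): step: R->2, L=1; E->plug->E->R->D->L->E->refl->H->L'->F->R'->D->plug->D
Char 3 ('G'): step: R->3, L=1; G->plug->G->R->D->L->E->refl->H->L'->F->R'->E->plug->E
Char 4 ('H'): step: R->4, L=1; H->plug->F->R->C->L->B->refl->A->L'->H->R'->A->plug->A
Char 5 ('E'): step: R->5, L=1; E->plug->E->R->B->L->G->refl->F->L'->A->R'->B->plug->B
Char 6 ('H'): step: R->6, L=1; H->plug->F->R->G->L->D->refl->C->L'->E->R'->E->plug->E
Char 7 ('B'): step: R->7, L=1; B->plug->B->R->C->L->B->refl->A->L'->H->R'->C->plug->C
Char 8 ('B'): step: R->0, L->2 (L advanced); B->plug->B->R->G->L->H->refl->E->L'->H->R'->F->plug->H
Final: ciphertext=CDEABECH, RIGHT=0, LEFT=2

Answer: CDEABECH 0 2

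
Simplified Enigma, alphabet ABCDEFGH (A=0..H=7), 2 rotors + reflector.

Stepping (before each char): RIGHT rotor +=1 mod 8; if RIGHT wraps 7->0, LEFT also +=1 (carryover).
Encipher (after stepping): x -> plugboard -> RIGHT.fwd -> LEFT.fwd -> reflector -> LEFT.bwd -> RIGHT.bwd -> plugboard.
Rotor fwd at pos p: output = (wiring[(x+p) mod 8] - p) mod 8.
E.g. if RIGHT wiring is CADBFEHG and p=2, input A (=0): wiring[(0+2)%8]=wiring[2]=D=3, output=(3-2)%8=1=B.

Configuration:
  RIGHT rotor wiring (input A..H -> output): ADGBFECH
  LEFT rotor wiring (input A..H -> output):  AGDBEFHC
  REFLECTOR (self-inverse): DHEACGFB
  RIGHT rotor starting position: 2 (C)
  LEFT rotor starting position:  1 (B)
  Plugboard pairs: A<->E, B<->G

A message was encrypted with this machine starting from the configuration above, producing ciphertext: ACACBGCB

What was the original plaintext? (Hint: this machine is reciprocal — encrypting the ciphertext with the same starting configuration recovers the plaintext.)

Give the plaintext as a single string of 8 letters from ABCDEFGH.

Answer: CFEFEAFE

Derivation:
Char 1 ('A'): step: R->3, L=1; A->plug->E->R->E->L->E->refl->C->L'->B->R'->C->plug->C
Char 2 ('C'): step: R->4, L=1; C->plug->C->R->G->L->B->refl->H->L'->H->R'->F->plug->F
Char 3 ('A'): step: R->5, L=1; A->plug->E->R->G->L->B->refl->H->L'->H->R'->A->plug->E
Char 4 ('C'): step: R->6, L=1; C->plug->C->R->C->L->A->refl->D->L'->D->R'->F->plug->F
Char 5 ('B'): step: R->7, L=1; B->plug->G->R->F->L->G->refl->F->L'->A->R'->A->plug->E
Char 6 ('G'): step: R->0, L->2 (L advanced); G->plug->B->R->D->L->D->refl->A->L'->F->R'->E->plug->A
Char 7 ('C'): step: R->1, L=2; C->plug->C->R->A->L->B->refl->H->L'->B->R'->F->plug->F
Char 8 ('B'): step: R->2, L=2; B->plug->G->R->G->L->G->refl->F->L'->E->R'->A->plug->E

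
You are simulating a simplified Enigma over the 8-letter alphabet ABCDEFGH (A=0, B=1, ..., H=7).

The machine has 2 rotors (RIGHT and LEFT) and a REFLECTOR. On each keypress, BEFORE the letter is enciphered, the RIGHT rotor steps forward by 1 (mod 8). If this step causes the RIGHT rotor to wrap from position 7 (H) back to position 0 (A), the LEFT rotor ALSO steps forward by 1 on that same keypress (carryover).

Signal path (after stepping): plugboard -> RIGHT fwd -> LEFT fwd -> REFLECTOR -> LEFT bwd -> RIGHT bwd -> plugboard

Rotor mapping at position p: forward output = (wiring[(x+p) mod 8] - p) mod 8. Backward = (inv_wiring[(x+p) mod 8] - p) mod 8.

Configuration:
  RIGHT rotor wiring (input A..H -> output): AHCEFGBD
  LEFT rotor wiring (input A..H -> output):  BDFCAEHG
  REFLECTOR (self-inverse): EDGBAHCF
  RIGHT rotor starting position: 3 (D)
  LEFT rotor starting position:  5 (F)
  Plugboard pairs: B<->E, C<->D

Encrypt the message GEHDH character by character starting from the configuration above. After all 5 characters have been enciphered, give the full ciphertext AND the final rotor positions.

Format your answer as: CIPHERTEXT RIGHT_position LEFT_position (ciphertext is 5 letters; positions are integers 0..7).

Answer: HAFFC 0 6

Derivation:
Char 1 ('G'): step: R->4, L=5; G->plug->G->R->G->L->F->refl->H->L'->A->R'->H->plug->H
Char 2 ('E'): step: R->5, L=5; E->plug->B->R->E->L->G->refl->C->L'->B->R'->A->plug->A
Char 3 ('H'): step: R->6, L=5; H->plug->H->R->A->L->H->refl->F->L'->G->R'->F->plug->F
Char 4 ('D'): step: R->7, L=5; D->plug->C->R->A->L->H->refl->F->L'->G->R'->F->plug->F
Char 5 ('H'): step: R->0, L->6 (L advanced); H->plug->H->R->D->L->F->refl->H->L'->E->R'->D->plug->C
Final: ciphertext=HAFFC, RIGHT=0, LEFT=6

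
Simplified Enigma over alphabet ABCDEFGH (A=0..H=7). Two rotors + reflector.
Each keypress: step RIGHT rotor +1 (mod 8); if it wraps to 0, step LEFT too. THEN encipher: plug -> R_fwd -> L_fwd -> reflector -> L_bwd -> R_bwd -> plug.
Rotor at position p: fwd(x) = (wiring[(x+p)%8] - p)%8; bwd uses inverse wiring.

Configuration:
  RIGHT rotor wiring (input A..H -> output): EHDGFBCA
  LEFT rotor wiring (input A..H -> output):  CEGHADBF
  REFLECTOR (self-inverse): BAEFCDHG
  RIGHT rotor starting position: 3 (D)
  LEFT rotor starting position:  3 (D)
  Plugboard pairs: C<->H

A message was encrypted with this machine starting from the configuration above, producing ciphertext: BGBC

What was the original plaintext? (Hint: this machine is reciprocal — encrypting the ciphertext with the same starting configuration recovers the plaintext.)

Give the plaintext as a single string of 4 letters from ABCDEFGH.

Char 1 ('B'): step: R->4, L=3; B->plug->B->R->F->L->H->refl->G->L'->D->R'->F->plug->F
Char 2 ('G'): step: R->5, L=3; G->plug->G->R->B->L->F->refl->D->L'->H->R'->D->plug->D
Char 3 ('B'): step: R->6, L=3; B->plug->B->R->C->L->A->refl->B->L'->G->R'->C->plug->H
Char 4 ('C'): step: R->7, L=3; C->plug->H->R->D->L->G->refl->H->L'->F->R'->B->plug->B

Answer: FDHB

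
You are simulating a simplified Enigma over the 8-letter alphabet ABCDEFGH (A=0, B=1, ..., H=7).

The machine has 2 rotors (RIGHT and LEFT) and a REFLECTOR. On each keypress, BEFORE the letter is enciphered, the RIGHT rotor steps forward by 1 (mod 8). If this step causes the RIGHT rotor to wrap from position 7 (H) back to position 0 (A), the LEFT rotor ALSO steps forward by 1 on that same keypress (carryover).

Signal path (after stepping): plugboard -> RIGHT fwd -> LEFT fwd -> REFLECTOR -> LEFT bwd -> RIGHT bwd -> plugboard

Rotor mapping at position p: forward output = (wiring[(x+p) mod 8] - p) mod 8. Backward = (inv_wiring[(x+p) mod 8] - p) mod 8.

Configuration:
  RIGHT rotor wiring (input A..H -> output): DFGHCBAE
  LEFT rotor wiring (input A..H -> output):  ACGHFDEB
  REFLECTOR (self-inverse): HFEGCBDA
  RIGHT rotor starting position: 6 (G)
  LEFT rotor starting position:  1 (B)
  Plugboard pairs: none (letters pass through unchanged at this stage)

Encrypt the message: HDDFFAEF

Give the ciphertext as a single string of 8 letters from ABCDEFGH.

Char 1 ('H'): step: R->7, L=1; H->plug->H->R->B->L->F->refl->B->L'->A->R'->E->plug->E
Char 2 ('D'): step: R->0, L->2 (L advanced); D->plug->D->R->H->L->A->refl->H->L'->F->R'->B->plug->B
Char 3 ('D'): step: R->1, L=2; D->plug->D->R->B->L->F->refl->B->L'->D->R'->G->plug->G
Char 4 ('F'): step: R->2, L=2; F->plug->F->R->C->L->D->refl->G->L'->G->R'->E->plug->E
Char 5 ('F'): step: R->3, L=2; F->plug->F->R->A->L->E->refl->C->L'->E->R'->A->plug->A
Char 6 ('A'): step: R->4, L=2; A->plug->A->R->G->L->G->refl->D->L'->C->R'->G->plug->G
Char 7 ('E'): step: R->5, L=2; E->plug->E->R->A->L->E->refl->C->L'->E->R'->A->plug->A
Char 8 ('F'): step: R->6, L=2; F->plug->F->R->B->L->F->refl->B->L'->D->R'->H->plug->H

Answer: EBGEAGAH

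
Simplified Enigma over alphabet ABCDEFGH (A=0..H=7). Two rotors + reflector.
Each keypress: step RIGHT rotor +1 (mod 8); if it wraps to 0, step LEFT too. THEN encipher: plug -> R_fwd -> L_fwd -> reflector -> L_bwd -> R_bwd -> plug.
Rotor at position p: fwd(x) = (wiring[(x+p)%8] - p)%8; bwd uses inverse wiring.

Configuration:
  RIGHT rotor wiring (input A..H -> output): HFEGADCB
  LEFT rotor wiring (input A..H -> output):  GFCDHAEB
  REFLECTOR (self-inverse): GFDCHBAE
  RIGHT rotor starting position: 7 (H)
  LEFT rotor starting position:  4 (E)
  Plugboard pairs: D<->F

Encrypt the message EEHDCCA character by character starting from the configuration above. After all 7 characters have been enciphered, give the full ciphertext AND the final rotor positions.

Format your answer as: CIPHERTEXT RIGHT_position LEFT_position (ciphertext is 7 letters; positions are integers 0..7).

Char 1 ('E'): step: R->0, L->5 (L advanced); E->plug->E->R->A->L->D->refl->C->L'->H->R'->A->plug->A
Char 2 ('E'): step: R->1, L=5; E->plug->E->R->C->L->E->refl->H->L'->B->R'->F->plug->D
Char 3 ('H'): step: R->2, L=5; H->plug->H->R->D->L->B->refl->F->L'->F->R'->G->plug->G
Char 4 ('D'): step: R->3, L=5; D->plug->F->R->E->L->A->refl->G->L'->G->R'->E->plug->E
Char 5 ('C'): step: R->4, L=5; C->plug->C->R->G->L->G->refl->A->L'->E->R'->A->plug->A
Char 6 ('C'): step: R->5, L=5; C->plug->C->R->E->L->A->refl->G->L'->G->R'->A->plug->A
Char 7 ('A'): step: R->6, L=5; A->plug->A->R->E->L->A->refl->G->L'->G->R'->E->plug->E
Final: ciphertext=ADGEAAE, RIGHT=6, LEFT=5

Answer: ADGEAAE 6 5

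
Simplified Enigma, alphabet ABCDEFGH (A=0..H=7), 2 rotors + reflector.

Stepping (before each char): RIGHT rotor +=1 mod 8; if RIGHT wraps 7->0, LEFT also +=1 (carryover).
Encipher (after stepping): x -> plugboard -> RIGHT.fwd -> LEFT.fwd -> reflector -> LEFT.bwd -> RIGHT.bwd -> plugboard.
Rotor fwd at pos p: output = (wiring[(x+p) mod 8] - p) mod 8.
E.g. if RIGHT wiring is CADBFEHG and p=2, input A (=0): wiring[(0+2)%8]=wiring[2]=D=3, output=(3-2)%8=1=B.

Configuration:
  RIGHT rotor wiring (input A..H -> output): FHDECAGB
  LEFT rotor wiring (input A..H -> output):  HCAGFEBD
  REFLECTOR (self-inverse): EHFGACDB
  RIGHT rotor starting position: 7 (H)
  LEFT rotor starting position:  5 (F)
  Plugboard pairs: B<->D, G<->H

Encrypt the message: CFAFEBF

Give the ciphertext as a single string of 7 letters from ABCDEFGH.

Char 1 ('C'): step: R->0, L->6 (L advanced); C->plug->C->R->D->L->E->refl->A->L'->F->R'->A->plug->A
Char 2 ('F'): step: R->1, L=6; F->plug->F->R->F->L->A->refl->E->L'->D->R'->C->plug->C
Char 3 ('A'): step: R->2, L=6; A->plug->A->R->B->L->F->refl->C->L'->E->R'->E->plug->E
Char 4 ('F'): step: R->3, L=6; F->plug->F->R->C->L->B->refl->H->L'->G->R'->E->plug->E
Char 5 ('E'): step: R->4, L=6; E->plug->E->R->B->L->F->refl->C->L'->E->R'->B->plug->D
Char 6 ('B'): step: R->5, L=6; B->plug->D->R->A->L->D->refl->G->L'->H->R'->G->plug->H
Char 7 ('F'): step: R->6, L=6; F->plug->F->R->G->L->H->refl->B->L'->C->R'->H->plug->G

Answer: ACEEDHG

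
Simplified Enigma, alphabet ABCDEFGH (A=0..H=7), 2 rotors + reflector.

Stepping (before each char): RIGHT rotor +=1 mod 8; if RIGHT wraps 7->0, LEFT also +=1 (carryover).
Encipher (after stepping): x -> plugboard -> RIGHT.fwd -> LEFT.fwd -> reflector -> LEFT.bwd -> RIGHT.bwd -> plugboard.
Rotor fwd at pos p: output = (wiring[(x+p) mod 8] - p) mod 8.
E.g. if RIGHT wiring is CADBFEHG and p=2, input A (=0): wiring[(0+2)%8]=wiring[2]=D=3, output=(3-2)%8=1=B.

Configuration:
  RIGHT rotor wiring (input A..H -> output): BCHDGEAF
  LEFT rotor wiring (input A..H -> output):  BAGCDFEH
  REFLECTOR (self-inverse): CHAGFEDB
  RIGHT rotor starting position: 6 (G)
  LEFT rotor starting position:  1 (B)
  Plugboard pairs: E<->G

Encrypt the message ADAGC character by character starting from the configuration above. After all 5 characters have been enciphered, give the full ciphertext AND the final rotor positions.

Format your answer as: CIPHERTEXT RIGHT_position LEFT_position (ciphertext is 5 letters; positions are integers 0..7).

Answer: ECEDH 3 2

Derivation:
Char 1 ('A'): step: R->7, L=1; A->plug->A->R->G->L->G->refl->D->L'->F->R'->G->plug->E
Char 2 ('D'): step: R->0, L->2 (L advanced); D->plug->D->R->D->L->D->refl->G->L'->H->R'->C->plug->C
Char 3 ('A'): step: R->1, L=2; A->plug->A->R->B->L->A->refl->C->L'->E->R'->G->plug->E
Char 4 ('G'): step: R->2, L=2; G->plug->E->R->G->L->H->refl->B->L'->C->R'->D->plug->D
Char 5 ('C'): step: R->3, L=2; C->plug->C->R->B->L->A->refl->C->L'->E->R'->H->plug->H
Final: ciphertext=ECEDH, RIGHT=3, LEFT=2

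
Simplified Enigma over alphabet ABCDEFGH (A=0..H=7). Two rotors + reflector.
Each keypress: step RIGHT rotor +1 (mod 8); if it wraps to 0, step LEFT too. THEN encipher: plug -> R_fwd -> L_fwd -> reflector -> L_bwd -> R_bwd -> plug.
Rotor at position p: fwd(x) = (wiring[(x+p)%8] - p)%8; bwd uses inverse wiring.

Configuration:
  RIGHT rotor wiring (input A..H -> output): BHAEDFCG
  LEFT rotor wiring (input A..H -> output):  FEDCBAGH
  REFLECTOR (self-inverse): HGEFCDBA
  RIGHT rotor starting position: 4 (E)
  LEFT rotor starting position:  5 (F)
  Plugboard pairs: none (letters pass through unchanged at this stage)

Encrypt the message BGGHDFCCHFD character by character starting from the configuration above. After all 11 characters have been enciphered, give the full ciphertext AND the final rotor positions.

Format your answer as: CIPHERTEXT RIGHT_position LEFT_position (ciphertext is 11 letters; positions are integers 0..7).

Answer: CDCDHABGDAH 7 6

Derivation:
Char 1 ('B'): step: R->5, L=5; B->plug->B->R->F->L->G->refl->B->L'->B->R'->C->plug->C
Char 2 ('G'): step: R->6, L=5; G->plug->G->R->F->L->G->refl->B->L'->B->R'->D->plug->D
Char 3 ('G'): step: R->7, L=5; G->plug->G->R->G->L->F->refl->D->L'->A->R'->C->plug->C
Char 4 ('H'): step: R->0, L->6 (L advanced); H->plug->H->R->G->L->D->refl->F->L'->E->R'->D->plug->D
Char 5 ('D'): step: R->1, L=6; D->plug->D->R->C->L->H->refl->A->L'->A->R'->H->plug->H
Char 6 ('F'): step: R->2, L=6; F->plug->F->R->E->L->F->refl->D->L'->G->R'->A->plug->A
Char 7 ('C'): step: R->3, L=6; C->plug->C->R->C->L->H->refl->A->L'->A->R'->B->plug->B
Char 8 ('C'): step: R->4, L=6; C->plug->C->R->G->L->D->refl->F->L'->E->R'->G->plug->G
Char 9 ('H'): step: R->5, L=6; H->plug->H->R->G->L->D->refl->F->L'->E->R'->D->plug->D
Char 10 ('F'): step: R->6, L=6; F->plug->F->R->G->L->D->refl->F->L'->E->R'->A->plug->A
Char 11 ('D'): step: R->7, L=6; D->plug->D->R->B->L->B->refl->G->L'->D->R'->H->plug->H
Final: ciphertext=CDCDHABGDAH, RIGHT=7, LEFT=6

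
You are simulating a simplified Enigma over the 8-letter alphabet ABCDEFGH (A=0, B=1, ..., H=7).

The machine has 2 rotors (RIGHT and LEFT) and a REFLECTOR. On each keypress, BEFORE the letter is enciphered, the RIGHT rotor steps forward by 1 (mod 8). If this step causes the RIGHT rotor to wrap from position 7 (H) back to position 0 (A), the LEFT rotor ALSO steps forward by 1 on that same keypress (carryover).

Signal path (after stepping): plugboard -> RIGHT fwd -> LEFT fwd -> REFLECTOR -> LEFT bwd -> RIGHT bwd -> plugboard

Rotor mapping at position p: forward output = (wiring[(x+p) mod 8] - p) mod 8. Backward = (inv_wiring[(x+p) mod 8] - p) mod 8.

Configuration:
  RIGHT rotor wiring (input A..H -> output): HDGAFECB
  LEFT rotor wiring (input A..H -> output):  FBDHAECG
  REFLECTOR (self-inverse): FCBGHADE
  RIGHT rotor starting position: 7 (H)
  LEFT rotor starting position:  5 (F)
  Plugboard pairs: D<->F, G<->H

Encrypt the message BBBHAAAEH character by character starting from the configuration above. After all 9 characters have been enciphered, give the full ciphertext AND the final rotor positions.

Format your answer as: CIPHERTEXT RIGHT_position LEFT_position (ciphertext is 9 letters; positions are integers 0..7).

Char 1 ('B'): step: R->0, L->6 (L advanced); B->plug->B->R->D->L->D->refl->G->L'->H->R'->A->plug->A
Char 2 ('B'): step: R->1, L=6; B->plug->B->R->F->L->B->refl->C->L'->G->R'->H->plug->G
Char 3 ('B'): step: R->2, L=6; B->plug->B->R->G->L->C->refl->B->L'->F->R'->G->plug->H
Char 4 ('H'): step: R->3, L=6; H->plug->G->R->A->L->E->refl->H->L'->C->R'->B->plug->B
Char 5 ('A'): step: R->4, L=6; A->plug->A->R->B->L->A->refl->F->L'->E->R'->H->plug->G
Char 6 ('A'): step: R->5, L=6; A->plug->A->R->H->L->G->refl->D->L'->D->R'->G->plug->H
Char 7 ('A'): step: R->6, L=6; A->plug->A->R->E->L->F->refl->A->L'->B->R'->C->plug->C
Char 8 ('E'): step: R->7, L=6; E->plug->E->R->B->L->A->refl->F->L'->E->R'->C->plug->C
Char 9 ('H'): step: R->0, L->7 (L advanced); H->plug->G->R->C->L->C->refl->B->L'->F->R'->E->plug->E
Final: ciphertext=AGHBGHCCE, RIGHT=0, LEFT=7

Answer: AGHBGHCCE 0 7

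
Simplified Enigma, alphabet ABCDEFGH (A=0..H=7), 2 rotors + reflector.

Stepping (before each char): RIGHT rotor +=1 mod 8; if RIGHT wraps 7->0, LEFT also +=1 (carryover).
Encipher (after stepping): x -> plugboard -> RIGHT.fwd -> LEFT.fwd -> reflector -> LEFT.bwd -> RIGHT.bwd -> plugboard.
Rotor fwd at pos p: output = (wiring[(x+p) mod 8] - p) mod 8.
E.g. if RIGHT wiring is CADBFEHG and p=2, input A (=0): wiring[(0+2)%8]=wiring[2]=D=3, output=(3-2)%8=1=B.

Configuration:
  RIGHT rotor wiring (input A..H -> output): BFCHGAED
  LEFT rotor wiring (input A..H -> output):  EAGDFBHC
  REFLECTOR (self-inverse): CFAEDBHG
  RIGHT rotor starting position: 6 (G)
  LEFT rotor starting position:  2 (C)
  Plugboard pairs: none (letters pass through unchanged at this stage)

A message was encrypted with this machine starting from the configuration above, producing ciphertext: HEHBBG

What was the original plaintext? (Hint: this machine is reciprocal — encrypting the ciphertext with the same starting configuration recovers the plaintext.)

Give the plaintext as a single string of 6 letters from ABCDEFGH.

Answer: CBBDHE

Derivation:
Char 1 ('H'): step: R->7, L=2; H->plug->H->R->F->L->A->refl->C->L'->G->R'->C->plug->C
Char 2 ('E'): step: R->0, L->3 (L advanced); E->plug->E->R->G->L->F->refl->B->L'->F->R'->B->plug->B
Char 3 ('H'): step: R->1, L=3; H->plug->H->R->A->L->A->refl->C->L'->B->R'->B->plug->B
Char 4 ('B'): step: R->2, L=3; B->plug->B->R->F->L->B->refl->F->L'->G->R'->D->plug->D
Char 5 ('B'): step: R->3, L=3; B->plug->B->R->D->L->E->refl->D->L'->H->R'->H->plug->H
Char 6 ('G'): step: R->4, L=3; G->plug->G->R->G->L->F->refl->B->L'->F->R'->E->plug->E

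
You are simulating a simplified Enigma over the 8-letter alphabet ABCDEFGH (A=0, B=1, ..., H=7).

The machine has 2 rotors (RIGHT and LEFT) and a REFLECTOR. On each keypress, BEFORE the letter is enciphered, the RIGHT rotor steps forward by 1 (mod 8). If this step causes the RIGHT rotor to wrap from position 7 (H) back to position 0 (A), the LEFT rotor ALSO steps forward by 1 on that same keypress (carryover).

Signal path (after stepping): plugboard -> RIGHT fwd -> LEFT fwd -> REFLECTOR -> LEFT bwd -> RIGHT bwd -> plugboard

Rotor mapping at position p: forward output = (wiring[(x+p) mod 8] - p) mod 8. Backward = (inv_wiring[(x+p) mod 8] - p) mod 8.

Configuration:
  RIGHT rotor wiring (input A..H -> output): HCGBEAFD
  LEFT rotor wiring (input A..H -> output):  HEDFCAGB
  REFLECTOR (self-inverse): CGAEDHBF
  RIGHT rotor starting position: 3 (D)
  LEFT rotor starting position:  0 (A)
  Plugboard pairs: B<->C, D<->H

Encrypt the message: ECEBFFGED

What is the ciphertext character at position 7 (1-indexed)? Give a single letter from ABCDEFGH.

Char 1 ('E'): step: R->4, L=0; E->plug->E->R->D->L->F->refl->H->L'->A->R'->A->plug->A
Char 2 ('C'): step: R->5, L=0; C->plug->B->R->A->L->H->refl->F->L'->D->R'->A->plug->A
Char 3 ('E'): step: R->6, L=0; E->plug->E->R->A->L->H->refl->F->L'->D->R'->F->plug->F
Char 4 ('B'): step: R->7, L=0; B->plug->C->R->D->L->F->refl->H->L'->A->R'->B->plug->C
Char 5 ('F'): step: R->0, L->1 (L advanced); F->plug->F->R->A->L->D->refl->E->L'->C->R'->B->plug->C
Char 6 ('F'): step: R->1, L=1; F->plug->F->R->E->L->H->refl->F->L'->F->R'->B->plug->C
Char 7 ('G'): step: R->2, L=1; G->plug->G->R->F->L->F->refl->H->L'->E->R'->A->plug->A

A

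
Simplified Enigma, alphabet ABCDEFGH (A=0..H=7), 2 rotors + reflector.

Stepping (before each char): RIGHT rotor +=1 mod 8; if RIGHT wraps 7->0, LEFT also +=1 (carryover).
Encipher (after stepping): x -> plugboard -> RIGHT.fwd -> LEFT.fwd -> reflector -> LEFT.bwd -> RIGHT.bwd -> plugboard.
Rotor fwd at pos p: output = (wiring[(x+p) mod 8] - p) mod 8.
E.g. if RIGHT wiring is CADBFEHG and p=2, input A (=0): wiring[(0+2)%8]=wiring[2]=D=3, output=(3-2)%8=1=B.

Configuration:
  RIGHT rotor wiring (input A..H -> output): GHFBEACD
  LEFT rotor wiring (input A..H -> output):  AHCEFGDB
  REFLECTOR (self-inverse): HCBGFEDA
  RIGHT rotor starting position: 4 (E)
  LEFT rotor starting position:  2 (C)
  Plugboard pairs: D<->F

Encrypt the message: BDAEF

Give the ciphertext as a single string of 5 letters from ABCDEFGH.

Answer: DEGGE

Derivation:
Char 1 ('B'): step: R->5, L=2; B->plug->B->R->F->L->H->refl->A->L'->A->R'->F->plug->D
Char 2 ('D'): step: R->6, L=2; D->plug->F->R->D->L->E->refl->F->L'->H->R'->E->plug->E
Char 3 ('A'): step: R->7, L=2; A->plug->A->R->E->L->B->refl->C->L'->B->R'->G->plug->G
Char 4 ('E'): step: R->0, L->3 (L advanced); E->plug->E->R->E->L->G->refl->D->L'->C->R'->G->plug->G
Char 5 ('F'): step: R->1, L=3; F->plug->D->R->D->L->A->refl->H->L'->H->R'->E->plug->E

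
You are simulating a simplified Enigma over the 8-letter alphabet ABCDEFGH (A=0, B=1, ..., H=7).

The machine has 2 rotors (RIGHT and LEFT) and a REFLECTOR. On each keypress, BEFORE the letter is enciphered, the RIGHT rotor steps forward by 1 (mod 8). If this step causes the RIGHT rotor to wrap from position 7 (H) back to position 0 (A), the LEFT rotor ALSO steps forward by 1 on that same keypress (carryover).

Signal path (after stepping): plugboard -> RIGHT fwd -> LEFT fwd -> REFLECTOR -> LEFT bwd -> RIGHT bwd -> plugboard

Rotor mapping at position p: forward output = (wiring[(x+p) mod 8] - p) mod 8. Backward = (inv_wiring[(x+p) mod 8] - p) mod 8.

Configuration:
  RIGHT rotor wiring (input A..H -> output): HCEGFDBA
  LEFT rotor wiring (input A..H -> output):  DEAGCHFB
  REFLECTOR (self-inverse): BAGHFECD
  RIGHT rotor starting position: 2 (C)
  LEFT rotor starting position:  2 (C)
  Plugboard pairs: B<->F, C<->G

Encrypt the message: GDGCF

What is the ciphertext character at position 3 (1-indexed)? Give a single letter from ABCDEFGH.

Char 1 ('G'): step: R->3, L=2; G->plug->C->R->A->L->G->refl->C->L'->H->R'->G->plug->C
Char 2 ('D'): step: R->4, L=2; D->plug->D->R->E->L->D->refl->H->L'->F->R'->C->plug->G
Char 3 ('G'): step: R->5, L=2; G->plug->C->R->D->L->F->refl->E->L'->B->R'->G->plug->C

C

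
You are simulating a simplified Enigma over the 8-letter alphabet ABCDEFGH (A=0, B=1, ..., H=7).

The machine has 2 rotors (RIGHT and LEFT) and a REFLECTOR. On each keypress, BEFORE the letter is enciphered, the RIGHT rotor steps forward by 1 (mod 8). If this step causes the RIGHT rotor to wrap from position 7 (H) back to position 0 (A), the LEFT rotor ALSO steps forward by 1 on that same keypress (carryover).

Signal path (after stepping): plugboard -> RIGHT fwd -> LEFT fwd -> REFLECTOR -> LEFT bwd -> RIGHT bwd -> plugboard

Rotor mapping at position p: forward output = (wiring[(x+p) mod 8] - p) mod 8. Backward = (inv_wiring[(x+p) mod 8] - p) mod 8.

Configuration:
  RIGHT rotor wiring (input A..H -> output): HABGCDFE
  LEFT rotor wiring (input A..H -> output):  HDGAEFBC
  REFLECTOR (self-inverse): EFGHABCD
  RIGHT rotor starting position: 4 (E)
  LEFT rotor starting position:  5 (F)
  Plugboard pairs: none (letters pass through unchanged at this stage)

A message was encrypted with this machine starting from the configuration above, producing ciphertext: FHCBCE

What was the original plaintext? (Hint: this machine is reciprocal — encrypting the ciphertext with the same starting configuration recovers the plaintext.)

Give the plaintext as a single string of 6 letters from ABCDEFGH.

Answer: EDBAHF

Derivation:
Char 1 ('F'): step: R->5, L=5; F->plug->F->R->E->L->G->refl->C->L'->D->R'->E->plug->E
Char 2 ('H'): step: R->6, L=5; H->plug->H->R->F->L->B->refl->F->L'->C->R'->D->plug->D
Char 3 ('C'): step: R->7, L=5; C->plug->C->R->B->L->E->refl->A->L'->A->R'->B->plug->B
Char 4 ('B'): step: R->0, L->6 (L advanced); B->plug->B->R->A->L->D->refl->H->L'->H->R'->A->plug->A
Char 5 ('C'): step: R->1, L=6; C->plug->C->R->F->L->C->refl->G->L'->G->R'->H->plug->H
Char 6 ('E'): step: R->2, L=6; E->plug->E->R->D->L->F->refl->B->L'->C->R'->F->plug->F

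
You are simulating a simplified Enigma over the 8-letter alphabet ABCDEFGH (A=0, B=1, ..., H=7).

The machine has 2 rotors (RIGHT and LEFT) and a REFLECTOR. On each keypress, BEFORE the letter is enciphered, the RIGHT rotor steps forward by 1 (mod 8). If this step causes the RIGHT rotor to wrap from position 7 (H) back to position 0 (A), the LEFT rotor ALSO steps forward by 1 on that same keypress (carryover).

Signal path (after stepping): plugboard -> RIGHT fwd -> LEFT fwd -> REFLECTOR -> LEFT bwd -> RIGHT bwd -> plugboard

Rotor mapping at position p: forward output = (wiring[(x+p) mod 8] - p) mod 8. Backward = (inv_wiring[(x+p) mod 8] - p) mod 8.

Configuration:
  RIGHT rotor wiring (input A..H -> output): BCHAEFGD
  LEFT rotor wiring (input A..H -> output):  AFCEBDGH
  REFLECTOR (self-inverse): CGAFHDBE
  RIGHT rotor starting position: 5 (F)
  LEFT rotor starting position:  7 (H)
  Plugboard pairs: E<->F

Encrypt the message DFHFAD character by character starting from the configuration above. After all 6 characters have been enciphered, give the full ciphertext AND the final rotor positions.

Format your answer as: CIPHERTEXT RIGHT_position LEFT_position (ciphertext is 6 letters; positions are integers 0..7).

Char 1 ('D'): step: R->6, L=7; D->plug->D->R->E->L->F->refl->D->L'->D->R'->C->plug->C
Char 2 ('F'): step: R->7, L=7; F->plug->E->R->B->L->B->refl->G->L'->C->R'->B->plug->B
Char 3 ('H'): step: R->0, L->0 (L advanced); H->plug->H->R->D->L->E->refl->H->L'->H->R'->C->plug->C
Char 4 ('F'): step: R->1, L=0; F->plug->E->R->E->L->B->refl->G->L'->G->R'->B->plug->B
Char 5 ('A'): step: R->2, L=0; A->plug->A->R->F->L->D->refl->F->L'->B->R'->F->plug->E
Char 6 ('D'): step: R->3, L=0; D->plug->D->R->D->L->E->refl->H->L'->H->R'->G->plug->G
Final: ciphertext=CBCBEG, RIGHT=3, LEFT=0

Answer: CBCBEG 3 0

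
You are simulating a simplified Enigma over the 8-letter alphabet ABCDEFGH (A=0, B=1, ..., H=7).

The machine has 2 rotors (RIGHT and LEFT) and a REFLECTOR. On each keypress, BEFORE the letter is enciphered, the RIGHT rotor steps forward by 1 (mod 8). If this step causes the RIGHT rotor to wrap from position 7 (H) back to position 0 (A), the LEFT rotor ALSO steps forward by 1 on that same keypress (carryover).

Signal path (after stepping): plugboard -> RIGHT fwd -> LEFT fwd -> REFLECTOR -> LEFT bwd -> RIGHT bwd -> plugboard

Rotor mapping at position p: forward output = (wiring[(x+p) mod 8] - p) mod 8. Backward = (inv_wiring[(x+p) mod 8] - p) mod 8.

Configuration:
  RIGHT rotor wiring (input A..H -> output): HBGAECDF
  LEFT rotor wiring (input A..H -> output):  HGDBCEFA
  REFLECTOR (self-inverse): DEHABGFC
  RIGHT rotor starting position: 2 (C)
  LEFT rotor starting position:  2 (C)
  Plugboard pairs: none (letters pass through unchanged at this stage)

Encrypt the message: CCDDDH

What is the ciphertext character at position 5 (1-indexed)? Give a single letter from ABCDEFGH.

Char 1 ('C'): step: R->3, L=2; C->plug->C->R->H->L->E->refl->B->L'->A->R'->D->plug->D
Char 2 ('C'): step: R->4, L=2; C->plug->C->R->H->L->E->refl->B->L'->A->R'->A->plug->A
Char 3 ('D'): step: R->5, L=2; D->plug->D->R->C->L->A->refl->D->L'->E->R'->E->plug->E
Char 4 ('D'): step: R->6, L=2; D->plug->D->R->D->L->C->refl->H->L'->B->R'->C->plug->C
Char 5 ('D'): step: R->7, L=2; D->plug->D->R->H->L->E->refl->B->L'->A->R'->B->plug->B

B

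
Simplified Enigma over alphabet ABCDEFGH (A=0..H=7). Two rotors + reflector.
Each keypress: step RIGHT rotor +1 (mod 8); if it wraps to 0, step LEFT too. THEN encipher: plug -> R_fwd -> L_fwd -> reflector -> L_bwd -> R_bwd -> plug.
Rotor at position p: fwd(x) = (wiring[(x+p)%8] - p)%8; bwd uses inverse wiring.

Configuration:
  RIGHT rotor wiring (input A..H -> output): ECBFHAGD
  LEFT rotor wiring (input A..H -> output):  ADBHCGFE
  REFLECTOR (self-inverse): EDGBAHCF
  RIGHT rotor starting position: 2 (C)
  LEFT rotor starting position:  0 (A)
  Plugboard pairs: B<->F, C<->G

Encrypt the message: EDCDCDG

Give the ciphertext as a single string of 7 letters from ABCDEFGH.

Char 1 ('E'): step: R->3, L=0; E->plug->E->R->A->L->A->refl->E->L'->H->R'->G->plug->C
Char 2 ('D'): step: R->4, L=0; D->plug->D->R->H->L->E->refl->A->L'->A->R'->E->plug->E
Char 3 ('C'): step: R->5, L=0; C->plug->G->R->A->L->A->refl->E->L'->H->R'->D->plug->D
Char 4 ('D'): step: R->6, L=0; D->plug->D->R->E->L->C->refl->G->L'->F->R'->B->plug->F
Char 5 ('C'): step: R->7, L=0; C->plug->G->R->B->L->D->refl->B->L'->C->R'->D->plug->D
Char 6 ('D'): step: R->0, L->1 (L advanced); D->plug->D->R->F->L->E->refl->A->L'->B->R'->C->plug->G
Char 7 ('G'): step: R->1, L=1; G->plug->C->R->E->L->F->refl->H->L'->H->R'->E->plug->E

Answer: CEDFDGE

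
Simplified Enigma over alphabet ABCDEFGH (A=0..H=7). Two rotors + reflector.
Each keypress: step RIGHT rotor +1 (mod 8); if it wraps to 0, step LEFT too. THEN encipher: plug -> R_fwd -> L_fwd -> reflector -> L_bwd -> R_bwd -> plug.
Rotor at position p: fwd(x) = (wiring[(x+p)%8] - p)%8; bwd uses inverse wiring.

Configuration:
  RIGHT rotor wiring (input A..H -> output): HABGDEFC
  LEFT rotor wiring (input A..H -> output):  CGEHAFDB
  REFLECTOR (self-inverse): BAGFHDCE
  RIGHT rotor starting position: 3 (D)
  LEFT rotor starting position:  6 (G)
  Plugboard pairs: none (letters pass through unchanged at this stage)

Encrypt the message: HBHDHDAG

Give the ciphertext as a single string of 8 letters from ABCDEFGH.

Char 1 ('H'): step: R->4, L=6; H->plug->H->R->C->L->E->refl->H->L'->H->R'->A->plug->A
Char 2 ('B'): step: R->5, L=6; B->plug->B->R->A->L->F->refl->D->L'->B->R'->G->plug->G
Char 3 ('H'): step: R->6, L=6; H->plug->H->R->G->L->C->refl->G->L'->E->R'->B->plug->B
Char 4 ('D'): step: R->7, L=6; D->plug->D->R->C->L->E->refl->H->L'->H->R'->E->plug->E
Char 5 ('H'): step: R->0, L->7 (L advanced); H->plug->H->R->C->L->H->refl->E->L'->H->R'->A->plug->A
Char 6 ('D'): step: R->1, L=7; D->plug->D->R->C->L->H->refl->E->L'->H->R'->A->plug->A
Char 7 ('A'): step: R->2, L=7; A->plug->A->R->H->L->E->refl->H->L'->C->R'->D->plug->D
Char 8 ('G'): step: R->3, L=7; G->plug->G->R->F->L->B->refl->A->L'->E->R'->F->plug->F

Answer: AGBEAADF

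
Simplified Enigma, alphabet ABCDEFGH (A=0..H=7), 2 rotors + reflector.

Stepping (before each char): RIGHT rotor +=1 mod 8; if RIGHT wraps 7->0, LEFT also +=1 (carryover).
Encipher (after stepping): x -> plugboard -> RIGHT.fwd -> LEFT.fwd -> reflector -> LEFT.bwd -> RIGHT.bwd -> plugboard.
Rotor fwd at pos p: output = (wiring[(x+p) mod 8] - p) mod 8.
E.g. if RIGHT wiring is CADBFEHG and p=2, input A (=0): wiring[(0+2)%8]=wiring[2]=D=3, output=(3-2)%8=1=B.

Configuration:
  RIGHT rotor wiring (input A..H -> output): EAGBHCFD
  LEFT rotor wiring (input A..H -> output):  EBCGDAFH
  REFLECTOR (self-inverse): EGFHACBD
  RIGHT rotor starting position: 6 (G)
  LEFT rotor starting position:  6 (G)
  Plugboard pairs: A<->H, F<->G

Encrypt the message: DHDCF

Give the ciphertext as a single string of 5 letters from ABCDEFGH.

Answer: AAHDE

Derivation:
Char 1 ('D'): step: R->7, L=6; D->plug->D->R->H->L->C->refl->F->L'->G->R'->H->plug->A
Char 2 ('H'): step: R->0, L->7 (L advanced); H->plug->A->R->E->L->H->refl->D->L'->D->R'->H->plug->A
Char 3 ('D'): step: R->1, L=7; D->plug->D->R->G->L->B->refl->G->L'->H->R'->A->plug->H
Char 4 ('C'): step: R->2, L=7; C->plug->C->R->F->L->E->refl->A->L'->A->R'->D->plug->D
Char 5 ('F'): step: R->3, L=7; F->plug->G->R->F->L->E->refl->A->L'->A->R'->E->plug->E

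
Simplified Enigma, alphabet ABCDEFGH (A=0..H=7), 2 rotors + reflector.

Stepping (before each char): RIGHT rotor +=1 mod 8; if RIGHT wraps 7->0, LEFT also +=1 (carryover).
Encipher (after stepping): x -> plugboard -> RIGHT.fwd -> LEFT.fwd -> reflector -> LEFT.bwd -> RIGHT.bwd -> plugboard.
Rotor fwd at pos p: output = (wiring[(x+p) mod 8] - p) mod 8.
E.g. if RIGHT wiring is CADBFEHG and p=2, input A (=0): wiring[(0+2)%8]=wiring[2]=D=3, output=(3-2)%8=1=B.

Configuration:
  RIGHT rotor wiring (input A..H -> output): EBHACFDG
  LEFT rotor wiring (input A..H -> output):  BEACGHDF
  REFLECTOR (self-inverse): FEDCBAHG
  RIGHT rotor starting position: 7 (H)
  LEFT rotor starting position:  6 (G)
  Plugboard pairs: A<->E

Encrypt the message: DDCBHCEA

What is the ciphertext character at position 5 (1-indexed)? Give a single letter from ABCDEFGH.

Char 1 ('D'): step: R->0, L->7 (L advanced); D->plug->D->R->A->L->G->refl->H->L'->F->R'->F->plug->F
Char 2 ('D'): step: R->1, L=7; D->plug->D->R->B->L->C->refl->D->L'->E->R'->E->plug->A
Char 3 ('C'): step: R->2, L=7; C->plug->C->R->A->L->G->refl->H->L'->F->R'->A->plug->E
Char 4 ('B'): step: R->3, L=7; B->plug->B->R->H->L->E->refl->B->L'->D->R'->E->plug->A
Char 5 ('H'): step: R->4, L=7; H->plug->H->R->E->L->D->refl->C->L'->B->R'->B->plug->B

B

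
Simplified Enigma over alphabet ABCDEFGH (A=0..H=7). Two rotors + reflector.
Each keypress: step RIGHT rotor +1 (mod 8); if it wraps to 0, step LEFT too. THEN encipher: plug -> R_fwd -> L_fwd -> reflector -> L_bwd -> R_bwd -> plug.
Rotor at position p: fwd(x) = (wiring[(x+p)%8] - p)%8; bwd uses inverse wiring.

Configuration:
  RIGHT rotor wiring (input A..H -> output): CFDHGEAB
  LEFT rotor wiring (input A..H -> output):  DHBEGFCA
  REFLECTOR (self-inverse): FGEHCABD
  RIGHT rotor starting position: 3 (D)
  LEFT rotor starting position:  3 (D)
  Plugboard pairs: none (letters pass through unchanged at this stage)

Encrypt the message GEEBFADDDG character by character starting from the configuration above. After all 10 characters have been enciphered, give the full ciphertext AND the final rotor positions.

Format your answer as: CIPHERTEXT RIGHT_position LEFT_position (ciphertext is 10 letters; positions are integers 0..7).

Answer: BACHBDAACH 5 4

Derivation:
Char 1 ('G'): step: R->4, L=3; G->plug->G->R->H->L->G->refl->B->L'->A->R'->B->plug->B
Char 2 ('E'): step: R->5, L=3; E->plug->E->R->A->L->B->refl->G->L'->H->R'->A->plug->A
Char 3 ('E'): step: R->6, L=3; E->plug->E->R->F->L->A->refl->F->L'->E->R'->C->plug->C
Char 4 ('B'): step: R->7, L=3; B->plug->B->R->D->L->H->refl->D->L'->B->R'->H->plug->H
Char 5 ('F'): step: R->0, L->4 (L advanced); F->plug->F->R->E->L->H->refl->D->L'->F->R'->B->plug->B
Char 6 ('A'): step: R->1, L=4; A->plug->A->R->E->L->H->refl->D->L'->F->R'->D->plug->D
Char 7 ('D'): step: R->2, L=4; D->plug->D->R->C->L->G->refl->B->L'->B->R'->A->plug->A
Char 8 ('D'): step: R->3, L=4; D->plug->D->R->F->L->D->refl->H->L'->E->R'->A->plug->A
Char 9 ('D'): step: R->4, L=4; D->plug->D->R->F->L->D->refl->H->L'->E->R'->C->plug->C
Char 10 ('G'): step: R->5, L=4; G->plug->G->R->C->L->G->refl->B->L'->B->R'->H->plug->H
Final: ciphertext=BACHBDAACH, RIGHT=5, LEFT=4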